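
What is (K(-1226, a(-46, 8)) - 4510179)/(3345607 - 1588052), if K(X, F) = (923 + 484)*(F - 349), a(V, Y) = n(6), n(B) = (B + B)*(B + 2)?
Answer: -973230/351511 ≈ -2.7687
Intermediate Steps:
n(B) = 2*B*(2 + B) (n(B) = (2*B)*(2 + B) = 2*B*(2 + B))
a(V, Y) = 96 (a(V, Y) = 2*6*(2 + 6) = 2*6*8 = 96)
K(X, F) = -491043 + 1407*F (K(X, F) = 1407*(-349 + F) = -491043 + 1407*F)
(K(-1226, a(-46, 8)) - 4510179)/(3345607 - 1588052) = ((-491043 + 1407*96) - 4510179)/(3345607 - 1588052) = ((-491043 + 135072) - 4510179)/1757555 = (-355971 - 4510179)*(1/1757555) = -4866150*1/1757555 = -973230/351511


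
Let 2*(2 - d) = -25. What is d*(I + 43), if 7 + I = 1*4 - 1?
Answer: 1131/2 ≈ 565.50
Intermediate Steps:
d = 29/2 (d = 2 - ½*(-25) = 2 + 25/2 = 29/2 ≈ 14.500)
I = -4 (I = -7 + (1*4 - 1) = -7 + (4 - 1) = -7 + 3 = -4)
d*(I + 43) = 29*(-4 + 43)/2 = (29/2)*39 = 1131/2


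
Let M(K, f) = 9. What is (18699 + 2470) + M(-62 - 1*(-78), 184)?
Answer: 21178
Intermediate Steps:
(18699 + 2470) + M(-62 - 1*(-78), 184) = (18699 + 2470) + 9 = 21169 + 9 = 21178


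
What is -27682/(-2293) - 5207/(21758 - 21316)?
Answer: 295793/1013506 ≈ 0.29185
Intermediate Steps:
-27682/(-2293) - 5207/(21758 - 21316) = -27682*(-1/2293) - 5207/442 = 27682/2293 - 5207*1/442 = 27682/2293 - 5207/442 = 295793/1013506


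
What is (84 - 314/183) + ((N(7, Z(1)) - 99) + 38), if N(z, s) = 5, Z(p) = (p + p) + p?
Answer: 4810/183 ≈ 26.284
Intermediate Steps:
Z(p) = 3*p (Z(p) = 2*p + p = 3*p)
(84 - 314/183) + ((N(7, Z(1)) - 99) + 38) = (84 - 314/183) + ((5 - 99) + 38) = (84 - 314*1/183) + (-94 + 38) = (84 - 314/183) - 56 = 15058/183 - 56 = 4810/183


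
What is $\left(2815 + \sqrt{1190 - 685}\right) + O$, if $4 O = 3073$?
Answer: $\frac{14333}{4} + \sqrt{505} \approx 3605.7$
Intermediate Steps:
$O = \frac{3073}{4}$ ($O = \frac{1}{4} \cdot 3073 = \frac{3073}{4} \approx 768.25$)
$\left(2815 + \sqrt{1190 - 685}\right) + O = \left(2815 + \sqrt{1190 - 685}\right) + \frac{3073}{4} = \left(2815 + \sqrt{505}\right) + \frac{3073}{4} = \frac{14333}{4} + \sqrt{505}$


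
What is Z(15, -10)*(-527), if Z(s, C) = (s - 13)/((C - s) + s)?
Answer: 527/5 ≈ 105.40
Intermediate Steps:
Z(s, C) = (-13 + s)/C
Z(15, -10)*(-527) = ((-13 + 15)/(-10))*(-527) = -⅒*2*(-527) = -⅕*(-527) = 527/5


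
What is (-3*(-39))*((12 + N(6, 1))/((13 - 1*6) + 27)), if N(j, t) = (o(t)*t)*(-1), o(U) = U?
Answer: 1287/34 ≈ 37.853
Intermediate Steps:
N(j, t) = -t² (N(j, t) = (t*t)*(-1) = t²*(-1) = -t²)
(-3*(-39))*((12 + N(6, 1))/((13 - 1*6) + 27)) = (-3*(-39))*((12 - 1*1²)/((13 - 1*6) + 27)) = 117*((12 - 1*1)/((13 - 6) + 27)) = 117*((12 - 1)/(7 + 27)) = 117*(11/34) = 1287/34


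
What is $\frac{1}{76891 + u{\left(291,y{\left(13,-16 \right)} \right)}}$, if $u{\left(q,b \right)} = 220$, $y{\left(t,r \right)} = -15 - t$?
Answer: $\frac{1}{77111} \approx 1.2968 \cdot 10^{-5}$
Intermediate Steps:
$\frac{1}{76891 + u{\left(291,y{\left(13,-16 \right)} \right)}} = \frac{1}{76891 + 220} = \frac{1}{77111}$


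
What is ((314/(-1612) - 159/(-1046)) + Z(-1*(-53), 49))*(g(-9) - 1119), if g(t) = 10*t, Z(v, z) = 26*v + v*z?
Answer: -2513393274/523 ≈ -4.8057e+6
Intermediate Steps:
((314/(-1612) - 159/(-1046)) + Z(-1*(-53), 49))*(g(-9) - 1119) = ((314/(-1612) - 159/(-1046)) + (-1*(-53))*(26 + 49))*(10*(-9) - 1119) = ((314*(-1/1612) - 159*(-1/1046)) + 53*75)*(-90 - 1119) = ((-157/806 + 159/1046) + 3975)*(-1209) = (-9017/210769 + 3975)*(-1209) = (837797758/210769)*(-1209) = -2513393274/523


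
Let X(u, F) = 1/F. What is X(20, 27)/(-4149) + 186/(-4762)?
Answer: -10420520/266726763 ≈ -0.039068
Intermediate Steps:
X(20, 27)/(-4149) + 186/(-4762) = 1/(27*(-4149)) + 186/(-4762) = (1/27)*(-1/4149) + 186*(-1/4762) = -1/112023 - 93/2381 = -10420520/266726763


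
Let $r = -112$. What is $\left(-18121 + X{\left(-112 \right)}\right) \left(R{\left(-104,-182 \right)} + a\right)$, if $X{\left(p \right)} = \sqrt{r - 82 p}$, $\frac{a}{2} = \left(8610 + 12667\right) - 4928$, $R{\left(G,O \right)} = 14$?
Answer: $-592774152 + 1177632 \sqrt{7} \approx -5.8966 \cdot 10^{8}$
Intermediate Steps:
$a = 32698$ ($a = 2 \left(\left(8610 + 12667\right) - 4928\right) = 2 \left(21277 - 4928\right) = 2 \cdot 16349 = 32698$)
$X{\left(p \right)} = \sqrt{-112 - 82 p}$
$\left(-18121 + X{\left(-112 \right)}\right) \left(R{\left(-104,-182 \right)} + a\right) = \left(-18121 + \sqrt{-112 - -9184}\right) \left(14 + 32698\right) = \left(-18121 + \sqrt{-112 + 9184}\right) 32712 = \left(-18121 + \sqrt{9072}\right) 32712 = \left(-18121 + 36 \sqrt{7}\right) 32712 = -592774152 + 1177632 \sqrt{7}$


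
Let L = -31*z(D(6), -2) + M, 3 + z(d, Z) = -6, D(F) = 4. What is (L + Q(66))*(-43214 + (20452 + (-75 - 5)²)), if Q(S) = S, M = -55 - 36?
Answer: -4155948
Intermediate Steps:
z(d, Z) = -9 (z(d, Z) = -3 - 6 = -9)
M = -91
L = 188 (L = -31*(-9) - 91 = 279 - 91 = 188)
(L + Q(66))*(-43214 + (20452 + (-75 - 5)²)) = (188 + 66)*(-43214 + (20452 + (-75 - 5)²)) = 254*(-43214 + (20452 + (-80)²)) = 254*(-43214 + (20452 + 6400)) = 254*(-43214 + 26852) = 254*(-16362) = -4155948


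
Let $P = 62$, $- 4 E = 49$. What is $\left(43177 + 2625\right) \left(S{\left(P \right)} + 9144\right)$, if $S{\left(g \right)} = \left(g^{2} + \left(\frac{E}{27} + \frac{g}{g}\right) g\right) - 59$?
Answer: $\frac{16030585495}{27} \approx 5.9373 \cdot 10^{8}$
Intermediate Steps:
$E = - \frac{49}{4}$ ($E = \left(- \frac{1}{4}\right) 49 = - \frac{49}{4} \approx -12.25$)
$S{\left(g \right)} = -59 + g^{2} + \frac{59 g}{108}$ ($S{\left(g \right)} = \left(g^{2} + \left(- \frac{49}{4 \cdot 27} + \frac{g}{g}\right) g\right) - 59 = \left(g^{2} + \left(\left(- \frac{49}{4}\right) \frac{1}{27} + 1\right) g\right) - 59 = \left(g^{2} + \left(- \frac{49}{108} + 1\right) g\right) - 59 = \left(g^{2} + \frac{59 g}{108}\right) - 59 = -59 + g^{2} + \frac{59 g}{108}$)
$\left(43177 + 2625\right) \left(S{\left(P \right)} + 9144\right) = \left(43177 + 2625\right) \left(\left(-59 + 62^{2} + \frac{59}{108} \cdot 62\right) + 9144\right) = 45802 \left(\left(-59 + 3844 + \frac{1829}{54}\right) + 9144\right) = 45802 \left(\frac{206219}{54} + 9144\right) = 45802 \cdot \frac{699995}{54} = \frac{16030585495}{27}$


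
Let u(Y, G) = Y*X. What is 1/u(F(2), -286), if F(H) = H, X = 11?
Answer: 1/22 ≈ 0.045455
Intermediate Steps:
u(Y, G) = 11*Y (u(Y, G) = Y*11 = 11*Y)
1/u(F(2), -286) = 1/(11*2) = 1/22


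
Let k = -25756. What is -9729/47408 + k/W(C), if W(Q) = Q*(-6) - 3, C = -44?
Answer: -1223579717/12373488 ≈ -98.887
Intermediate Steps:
W(Q) = -3 - 6*Q (W(Q) = -6*Q - 3 = -3 - 6*Q)
-9729/47408 + k/W(C) = -9729/47408 - 25756/(-3 - 6*(-44)) = -9729*1/47408 - 25756/(-3 + 264) = -9729/47408 - 25756/261 = -1223579717/12373488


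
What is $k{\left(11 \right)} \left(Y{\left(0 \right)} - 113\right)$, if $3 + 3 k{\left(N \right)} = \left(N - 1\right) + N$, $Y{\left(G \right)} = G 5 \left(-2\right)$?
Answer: $-678$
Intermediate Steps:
$Y{\left(G \right)} = - 10 G$ ($Y{\left(G \right)} = 5 G \left(-2\right) = - 10 G$)
$k{\left(N \right)} = - \frac{4}{3} + \frac{2 N}{3}$ ($k{\left(N \right)} = -1 + \frac{\left(N - 1\right) + N}{3} = -1 + \frac{\left(-1 + N\right) + N}{3} = -1 + \frac{-1 + 2 N}{3} = -1 + \left(- \frac{1}{3} + \frac{2 N}{3}\right) = - \frac{4}{3} + \frac{2 N}{3}$)
$k{\left(11 \right)} \left(Y{\left(0 \right)} - 113\right) = \left(- \frac{4}{3} + \frac{2}{3} \cdot 11\right) \left(\left(-10\right) 0 - 113\right) = \left(- \frac{4}{3} + \frac{22}{3}\right) \left(0 - 113\right) = 6 \left(-113\right) = -678$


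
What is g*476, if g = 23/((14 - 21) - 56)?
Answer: -1564/9 ≈ -173.78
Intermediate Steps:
g = -23/63 (g = 23/(-7 - 56) = 23/(-63) = 23*(-1/63) = -23/63 ≈ -0.36508)
g*476 = -23/63*476 = -1564/9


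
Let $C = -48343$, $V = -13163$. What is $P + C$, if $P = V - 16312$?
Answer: $-77818$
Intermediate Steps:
$P = -29475$ ($P = -13163 - 16312 = -29475$)
$P + C = -29475 - 48343 = -77818$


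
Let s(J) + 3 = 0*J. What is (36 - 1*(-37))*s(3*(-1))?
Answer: -219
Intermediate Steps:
s(J) = -3 (s(J) = -3 + 0*J = -3 + 0 = -3)
(36 - 1*(-37))*s(3*(-1)) = (36 - 1*(-37))*(-3) = (36 + 37)*(-3) = 73*(-3) = -219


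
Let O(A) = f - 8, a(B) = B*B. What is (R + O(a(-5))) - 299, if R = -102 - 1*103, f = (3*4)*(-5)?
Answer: -572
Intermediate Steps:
f = -60 (f = 12*(-5) = -60)
a(B) = B**2
R = -205 (R = -102 - 103 = -205)
O(A) = -68 (O(A) = -60 - 8 = -68)
(R + O(a(-5))) - 299 = (-205 - 68) - 299 = -273 - 299 = -572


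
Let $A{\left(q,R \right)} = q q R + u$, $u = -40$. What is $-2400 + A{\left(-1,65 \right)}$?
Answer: $-2375$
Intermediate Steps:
$A{\left(q,R \right)} = -40 + R q^{2}$ ($A{\left(q,R \right)} = q q R - 40 = q^{2} R - 40 = R q^{2} - 40 = -40 + R q^{2}$)
$-2400 + A{\left(-1,65 \right)} = -2400 - \left(40 - 65 \left(-1\right)^{2}\right) = -2400 + \left(-40 + 65 \cdot 1\right) = -2400 + \left(-40 + 65\right) = -2400 + 25 = -2375$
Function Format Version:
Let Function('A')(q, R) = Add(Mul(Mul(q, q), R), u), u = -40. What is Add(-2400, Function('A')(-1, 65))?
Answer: -2375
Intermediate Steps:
Function('A')(q, R) = Add(-40, Mul(R, Pow(q, 2))) (Function('A')(q, R) = Add(Mul(Mul(q, q), R), -40) = Add(Mul(Pow(q, 2), R), -40) = Add(Mul(R, Pow(q, 2)), -40) = Add(-40, Mul(R, Pow(q, 2))))
Add(-2400, Function('A')(-1, 65)) = Add(-2400, Add(-40, Mul(65, Pow(-1, 2)))) = Add(-2400, Add(-40, Mul(65, 1))) = Add(-2400, Add(-40, 65)) = Add(-2400, 25) = -2375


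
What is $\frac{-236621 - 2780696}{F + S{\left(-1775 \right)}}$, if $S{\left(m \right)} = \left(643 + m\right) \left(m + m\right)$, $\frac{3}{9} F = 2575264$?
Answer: $- \frac{3017317}{11744392} \approx -0.25692$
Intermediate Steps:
$F = 7725792$ ($F = 3 \cdot 2575264 = 7725792$)
$S{\left(m \right)} = 2 m \left(643 + m\right)$ ($S{\left(m \right)} = \left(643 + m\right) 2 m = 2 m \left(643 + m\right)$)
$\frac{-236621 - 2780696}{F + S{\left(-1775 \right)}} = \frac{-236621 - 2780696}{7725792 + 2 \left(-1775\right) \left(643 - 1775\right)} = - \frac{3017317}{7725792 + 2 \left(-1775\right) \left(-1132\right)} = - \frac{3017317}{7725792 + 4018600} = - \frac{3017317}{11744392}$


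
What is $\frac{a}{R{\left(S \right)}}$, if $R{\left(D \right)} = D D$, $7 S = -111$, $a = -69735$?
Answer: $- \frac{1139005}{4107} \approx -277.33$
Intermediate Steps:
$S = - \frac{111}{7}$ ($S = \frac{1}{7} \left(-111\right) = - \frac{111}{7} \approx -15.857$)
$R{\left(D \right)} = D^{2}$
$\frac{a}{R{\left(S \right)}} = - \frac{69735}{\left(- \frac{111}{7}\right)^{2}} = - \frac{69735}{\frac{12321}{49}} = \left(-69735\right) \frac{49}{12321} = - \frac{1139005}{4107}$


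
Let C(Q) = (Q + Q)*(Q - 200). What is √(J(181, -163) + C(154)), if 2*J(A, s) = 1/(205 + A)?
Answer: I*√2110975135/386 ≈ 119.03*I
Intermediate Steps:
J(A, s) = 1/(2*(205 + A))
C(Q) = 2*Q*(-200 + Q) (C(Q) = (2*Q)*(-200 + Q) = 2*Q*(-200 + Q))
√(J(181, -163) + C(154)) = √(1/(2*(205 + 181)) + 2*154*(-200 + 154)) = √((½)/386 + 2*154*(-46)) = √((½)*(1/386) - 14168) = √(1/772 - 14168) = √(-10937695/772) = I*√2110975135/386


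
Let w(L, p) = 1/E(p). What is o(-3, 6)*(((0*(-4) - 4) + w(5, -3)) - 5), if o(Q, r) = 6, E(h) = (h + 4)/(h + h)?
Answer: -90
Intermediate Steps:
E(h) = (4 + h)/(2*h) (E(h) = (4 + h)/((2*h)) = (4 + h)*(1/(2*h)) = (4 + h)/(2*h))
w(L, p) = 2*p/(4 + p) (w(L, p) = 1/((4 + p)/(2*p)) = 2*p/(4 + p))
o(-3, 6)*(((0*(-4) - 4) + w(5, -3)) - 5) = 6*(((0*(-4) - 4) + 2*(-3)/(4 - 3)) - 5) = 6*(((0 - 4) + 2*(-3)/1) - 5) = 6*((-4 + 2*(-3)*1) - 5) = 6*((-4 - 6) - 5) = 6*(-10 - 5) = 6*(-15) = -90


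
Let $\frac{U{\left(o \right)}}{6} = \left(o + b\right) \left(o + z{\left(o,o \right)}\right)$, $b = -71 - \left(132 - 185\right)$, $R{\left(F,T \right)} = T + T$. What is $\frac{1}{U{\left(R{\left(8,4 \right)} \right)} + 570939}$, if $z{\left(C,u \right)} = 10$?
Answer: $\frac{1}{569859} \approx 1.7548 \cdot 10^{-6}$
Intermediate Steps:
$R{\left(F,T \right)} = 2 T$
$b = -18$ ($b = -71 - -53 = -71 + 53 = -18$)
$U{\left(o \right)} = 6 \left(-18 + o\right) \left(10 + o\right)$ ($U{\left(o \right)} = 6 \left(o - 18\right) \left(o + 10\right) = 6 \left(-18 + o\right) \left(10 + o\right)$)
$\frac{1}{U{\left(R{\left(8,4 \right)} \right)} + 570939} = \frac{1}{\left(-1080 - 48 \cdot 2 \cdot 4 + 6 \left(2 \cdot 4\right)^{2}\right) + 570939} = \frac{1}{\left(-1080 - 384 + 6 \cdot 8^{2}\right) + 570939} = \frac{1}{\left(-1080 - 384 + 6 \cdot 64\right) + 570939} = \frac{1}{\left(-1080 - 384 + 384\right) + 570939} = \frac{1}{-1080 + 570939} = \frac{1}{569859}$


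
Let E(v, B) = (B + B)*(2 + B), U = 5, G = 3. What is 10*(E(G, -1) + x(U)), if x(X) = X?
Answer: 30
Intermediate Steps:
E(v, B) = 2*B*(2 + B) (E(v, B) = (2*B)*(2 + B) = 2*B*(2 + B))
10*(E(G, -1) + x(U)) = 10*(2*(-1)*(2 - 1) + 5) = 10*(2*(-1)*1 + 5) = 10*(-2 + 5) = 10*3 = 30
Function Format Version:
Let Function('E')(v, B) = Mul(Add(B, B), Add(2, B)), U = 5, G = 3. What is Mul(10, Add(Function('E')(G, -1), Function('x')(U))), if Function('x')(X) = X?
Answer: 30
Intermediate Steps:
Function('E')(v, B) = Mul(2, B, Add(2, B)) (Function('E')(v, B) = Mul(Mul(2, B), Add(2, B)) = Mul(2, B, Add(2, B)))
Mul(10, Add(Function('E')(G, -1), Function('x')(U))) = Mul(10, Add(Mul(2, -1, Add(2, -1)), 5)) = Mul(10, Add(Mul(2, -1, 1), 5)) = Mul(10, Add(-2, 5)) = Mul(10, 3) = 30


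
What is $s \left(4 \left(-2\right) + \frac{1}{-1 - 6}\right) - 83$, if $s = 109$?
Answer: $- \frac{6794}{7} \approx -970.57$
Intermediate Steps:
$s \left(4 \left(-2\right) + \frac{1}{-1 - 6}\right) - 83 = 109 \left(4 \left(-2\right) + \frac{1}{-1 - 6}\right) - 83 = 109 \left(-8 + \frac{1}{-7}\right) - 83 = 109 \left(-8 - \frac{1}{7}\right) - 83 = 109 \left(- \frac{57}{7}\right) - 83 = - \frac{6213}{7} - 83 = - \frac{6794}{7}$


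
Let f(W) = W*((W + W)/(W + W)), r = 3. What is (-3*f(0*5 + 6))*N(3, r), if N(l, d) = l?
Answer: -54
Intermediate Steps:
f(W) = W (f(W) = W*((2*W)/((2*W))) = W*((2*W)*(1/(2*W))) = W*1 = W)
(-3*f(0*5 + 6))*N(3, r) = -3*(0*5 + 6)*3 = -3*(0 + 6)*3 = -3*6*3 = -18*3 = -54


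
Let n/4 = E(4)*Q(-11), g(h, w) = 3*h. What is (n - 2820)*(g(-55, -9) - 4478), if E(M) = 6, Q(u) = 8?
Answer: 12201804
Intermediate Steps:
n = 192 (n = 4*(6*8) = 4*48 = 192)
(n - 2820)*(g(-55, -9) - 4478) = (192 - 2820)*(3*(-55) - 4478) = -2628*(-165 - 4478) = -2628*(-4643) = 12201804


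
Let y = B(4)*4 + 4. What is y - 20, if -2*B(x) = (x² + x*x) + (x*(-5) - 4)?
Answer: -32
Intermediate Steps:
B(x) = 2 - x² + 5*x/2 (B(x) = -((x² + x*x) + (x*(-5) - 4))/2 = -((x² + x²) + (-5*x - 4))/2 = -(2*x² + (-4 - 5*x))/2 = -(-4 - 5*x + 2*x²)/2 = 2 - x² + 5*x/2)
y = -12 (y = (2 - 1*4² + (5/2)*4)*4 + 4 = (2 - 1*16 + 10)*4 + 4 = (2 - 16 + 10)*4 + 4 = -4*4 + 4 = -16 + 4 = -12)
y - 20 = -12 - 20 = -32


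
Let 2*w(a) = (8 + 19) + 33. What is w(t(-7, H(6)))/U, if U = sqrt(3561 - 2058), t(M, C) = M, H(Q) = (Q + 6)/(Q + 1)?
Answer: 10*sqrt(167)/167 ≈ 0.77382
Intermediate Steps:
H(Q) = (6 + Q)/(1 + Q)
w(a) = 30 (w(a) = ((8 + 19) + 33)/2 = (27 + 33)/2 = (1/2)*60 = 30)
U = 3*sqrt(167) (U = sqrt(1503) = 3*sqrt(167) ≈ 38.769)
w(t(-7, H(6)))/U = 30/((3*sqrt(167))) = 30*(sqrt(167)/501) = 10*sqrt(167)/167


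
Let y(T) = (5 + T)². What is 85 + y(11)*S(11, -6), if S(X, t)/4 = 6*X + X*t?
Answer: 85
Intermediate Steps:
S(X, t) = 24*X + 4*X*t (S(X, t) = 4*(6*X + X*t) = 24*X + 4*X*t)
85 + y(11)*S(11, -6) = 85 + (5 + 11)²*(4*11*(6 - 6)) = 85 + 16²*(4*11*0) = 85 + 256*0 = 85 + 0 = 85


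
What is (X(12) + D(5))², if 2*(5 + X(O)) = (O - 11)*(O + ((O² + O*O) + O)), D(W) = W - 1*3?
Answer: 23409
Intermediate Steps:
D(W) = -3 + W (D(W) = W - 3 = -3 + W)
X(O) = -5 + (-11 + O)*(2*O + 2*O²)/2 (X(O) = -5 + ((O - 11)*(O + ((O² + O*O) + O)))/2 = -5 + ((-11 + O)*(O + ((O² + O²) + O)))/2 = -5 + ((-11 + O)*(O + (2*O² + O)))/2 = -5 + ((-11 + O)*(O + (O + 2*O²)))/2 = -5 + ((-11 + O)*(2*O + 2*O²))/2 = -5 + (-11 + O)*(2*O + 2*O²)/2)
(X(12) + D(5))² = ((-5 + 12³ - 11*12 - 10*12²) + (-3 + 5))² = ((-5 + 1728 - 132 - 10*144) + 2)² = ((-5 + 1728 - 132 - 1440) + 2)² = (151 + 2)² = 153² = 23409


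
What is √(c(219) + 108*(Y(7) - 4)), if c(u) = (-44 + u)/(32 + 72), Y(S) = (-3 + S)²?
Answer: √3508934/52 ≈ 36.023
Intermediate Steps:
c(u) = -11/26 + u/104 (c(u) = (-44 + u)/104 = (-44 + u)*(1/104) = -11/26 + u/104)
√(c(219) + 108*(Y(7) - 4)) = √((-11/26 + (1/104)*219) + 108*((-3 + 7)² - 4)) = √((-11/26 + 219/104) + 108*(4² - 4)) = √(175/104 + 108*(16 - 4)) = √(175/104 + 108*12) = √(175/104 + 1296) = √(134959/104) = √3508934/52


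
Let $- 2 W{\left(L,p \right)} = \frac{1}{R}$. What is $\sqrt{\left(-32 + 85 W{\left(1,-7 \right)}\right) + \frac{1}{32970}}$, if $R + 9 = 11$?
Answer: $\frac{i \sqrt{57883829955}}{32970} \approx 7.2973 i$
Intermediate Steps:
$R = 2$ ($R = -9 + 11 = 2$)
$W{\left(L,p \right)} = - \frac{1}{4}$ ($W{\left(L,p \right)} = - \frac{1}{2 \cdot 2} = \left(- \frac{1}{2}\right) \frac{1}{2} = - \frac{1}{4}$)
$\sqrt{\left(-32 + 85 W{\left(1,-7 \right)}\right) + \frac{1}{32970}} = \sqrt{\left(-32 + 85 \left(- \frac{1}{4}\right)\right) + \frac{1}{32970}} = \sqrt{\left(-32 - \frac{85}{4}\right) + \frac{1}{32970}} = \sqrt{- \frac{213}{4} + \frac{1}{32970}} = \sqrt{- \frac{3511303}{65940}} = \frac{i \sqrt{57883829955}}{32970}$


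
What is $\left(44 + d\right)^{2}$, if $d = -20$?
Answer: $576$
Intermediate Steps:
$\left(44 + d\right)^{2} = \left(44 - 20\right)^{2} = 24^{2} = 576$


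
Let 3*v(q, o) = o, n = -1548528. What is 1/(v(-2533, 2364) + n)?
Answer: -1/1547740 ≈ -6.4610e-7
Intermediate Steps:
v(q, o) = o/3
1/(v(-2533, 2364) + n) = 1/((⅓)*2364 - 1548528) = 1/(788 - 1548528) = 1/(-1547740) = -1/1547740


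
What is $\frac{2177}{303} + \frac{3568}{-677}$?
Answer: $\frac{392725}{205131} \approx 1.9145$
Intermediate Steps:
$\frac{2177}{303} + \frac{3568}{-677} = 2177 \cdot \frac{1}{303} + 3568 \left(- \frac{1}{677}\right) = \frac{2177}{303} - \frac{3568}{677} = \frac{392725}{205131}$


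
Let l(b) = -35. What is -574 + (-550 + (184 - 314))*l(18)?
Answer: 23226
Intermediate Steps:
-574 + (-550 + (184 - 314))*l(18) = -574 + (-550 + (184 - 314))*(-35) = -574 + (-550 - 130)*(-35) = -574 - 680*(-35) = -574 + 23800 = 23226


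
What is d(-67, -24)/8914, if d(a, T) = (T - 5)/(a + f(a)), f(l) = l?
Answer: 29/1194476 ≈ 2.4278e-5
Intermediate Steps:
d(a, T) = (-5 + T)/(2*a) (d(a, T) = (T - 5)/(a + a) = (-5 + T)/((2*a)) = (-5 + T)*(1/(2*a)) = (-5 + T)/(2*a))
d(-67, -24)/8914 = ((½)*(-5 - 24)/(-67))/8914 = ((½)*(-1/67)*(-29))*(1/8914) = (29/134)*(1/8914) = 29/1194476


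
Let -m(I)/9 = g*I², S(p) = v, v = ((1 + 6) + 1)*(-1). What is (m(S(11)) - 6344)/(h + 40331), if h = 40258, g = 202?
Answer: -122696/80589 ≈ -1.5225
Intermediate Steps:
v = -8 (v = (7 + 1)*(-1) = 8*(-1) = -8)
S(p) = -8
m(I) = -1818*I²
(m(S(11)) - 6344)/(h + 40331) = (-1818*(-8)² - 6344)/(40258 + 40331) = (-1818*64 - 6344)/80589 = (-116352 - 6344)*(1/80589) = -122696*1/80589 = -122696/80589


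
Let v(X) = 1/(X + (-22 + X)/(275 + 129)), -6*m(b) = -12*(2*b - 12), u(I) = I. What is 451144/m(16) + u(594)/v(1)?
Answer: 11960141/1010 ≈ 11842.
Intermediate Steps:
m(b) = -24 + 4*b (m(b) = -(-2)*(2*b - 12) = -(-2)*(-12 + 2*b) = -(144 - 24*b)/6 = -24 + 4*b)
v(X) = 1/(-11/202 + 405*X/404) (v(X) = 1/(X + (-22 + X)/404) = 1/(X + (-22 + X)*(1/404)) = 1/(X + (-11/202 + X/404)) = 1/(-11/202 + 405*X/404))
451144/m(16) + u(594)/v(1) = 451144/(-24 + 4*16) + 594/((404/(-22 + 405*1))) = 451144/(-24 + 64) + 594/((404/(-22 + 405))) = 451144/40 + 594/((404/383)) = 451144*(1/40) + 594/((404*(1/383))) = 56393/5 + 594/(404/383) = 56393/5 + 594*(383/404) = 56393/5 + 113751/202 = 11960141/1010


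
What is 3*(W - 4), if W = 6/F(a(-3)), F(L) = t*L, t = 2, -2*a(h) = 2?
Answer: -21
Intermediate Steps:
a(h) = -1 (a(h) = -1/2*2 = -1)
F(L) = 2*L
W = -3 (W = 6/((2*(-1))) = 6/(-2) = 6*(-1/2) = -3)
3*(W - 4) = 3*(-3 - 4) = 3*(-7) = -21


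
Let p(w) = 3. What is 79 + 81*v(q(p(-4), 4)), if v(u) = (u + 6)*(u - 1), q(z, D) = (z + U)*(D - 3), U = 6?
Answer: 9799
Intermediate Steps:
q(z, D) = (-3 + D)*(6 + z) (q(z, D) = (z + 6)*(D - 3) = (6 + z)*(-3 + D) = (-3 + D)*(6 + z))
v(u) = (-1 + u)*(6 + u) (v(u) = (6 + u)*(-1 + u) = (-1 + u)*(6 + u))
79 + 81*v(q(p(-4), 4)) = 79 + 81*(-6 + (-18 - 3*3 + 6*4 + 4*3)² + 5*(-18 - 3*3 + 6*4 + 4*3)) = 79 + 81*(-6 + (-18 - 9 + 24 + 12)² + 5*(-18 - 9 + 24 + 12)) = 79 + 81*(-6 + 9² + 5*9) = 79 + 81*(-6 + 81 + 45) = 79 + 81*120 = 79 + 9720 = 9799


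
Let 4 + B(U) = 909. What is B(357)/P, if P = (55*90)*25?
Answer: 181/24750 ≈ 0.0073131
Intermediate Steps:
B(U) = 905 (B(U) = -4 + 909 = 905)
P = 123750 (P = 4950*25 = 123750)
B(357)/P = 905/123750 = 905*(1/123750) = 181/24750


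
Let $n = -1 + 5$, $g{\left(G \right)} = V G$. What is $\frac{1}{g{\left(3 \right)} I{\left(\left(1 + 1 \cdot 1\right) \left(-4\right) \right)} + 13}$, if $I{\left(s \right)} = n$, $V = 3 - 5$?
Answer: $- \frac{1}{11} \approx -0.090909$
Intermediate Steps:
$V = -2$
$g{\left(G \right)} = - 2 G$
$n = 4$
$I{\left(s \right)} = 4$
$\frac{1}{g{\left(3 \right)} I{\left(\left(1 + 1 \cdot 1\right) \left(-4\right) \right)} + 13} = \frac{1}{\left(-2\right) 3 \cdot 4 + 13} = \frac{1}{\left(-6\right) 4 + 13} = \frac{1}{-24 + 13} = \frac{1}{-11} = - \frac{1}{11}$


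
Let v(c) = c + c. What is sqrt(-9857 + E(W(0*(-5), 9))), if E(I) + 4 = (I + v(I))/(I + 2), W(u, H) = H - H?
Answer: I*sqrt(9861) ≈ 99.303*I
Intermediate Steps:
W(u, H) = 0
v(c) = 2*c
E(I) = -4 + 3*I/(2 + I) (E(I) = -4 + (I + 2*I)/(I + 2) = -4 + (3*I)/(2 + I) = -4 + 3*I/(2 + I))
sqrt(-9857 + E(W(0*(-5), 9))) = sqrt(-9857 + (-8 - 1*0)/(2 + 0)) = sqrt(-9857 + (-8 + 0)/2) = sqrt(-9857 + (1/2)*(-8)) = sqrt(-9857 - 4) = sqrt(-9861) = I*sqrt(9861)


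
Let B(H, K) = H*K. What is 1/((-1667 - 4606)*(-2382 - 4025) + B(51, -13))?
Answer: 1/40190448 ≈ 2.4882e-8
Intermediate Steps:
1/((-1667 - 4606)*(-2382 - 4025) + B(51, -13)) = 1/((-1667 - 4606)*(-2382 - 4025) + 51*(-13)) = 1/(-6273*(-6407) - 663) = 1/(40191111 - 663) = 1/40190448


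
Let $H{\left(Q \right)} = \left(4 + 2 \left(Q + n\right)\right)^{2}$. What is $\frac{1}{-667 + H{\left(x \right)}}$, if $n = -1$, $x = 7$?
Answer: $- \frac{1}{411} \approx -0.0024331$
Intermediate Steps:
$H{\left(Q \right)} = \left(2 + 2 Q\right)^{2}$ ($H{\left(Q \right)} = \left(4 + 2 \left(Q - 1\right)\right)^{2} = \left(4 + 2 \left(-1 + Q\right)\right)^{2} = \left(4 + \left(-2 + 2 Q\right)\right)^{2} = \left(2 + 2 Q\right)^{2}$)
$\frac{1}{-667 + H{\left(x \right)}} = \frac{1}{-667 + 4 \left(1 + 7\right)^{2}} = \frac{1}{-667 + 4 \cdot 8^{2}} = \frac{1}{-667 + 4 \cdot 64} = \frac{1}{-667 + 256} = \frac{1}{-411} = - \frac{1}{411}$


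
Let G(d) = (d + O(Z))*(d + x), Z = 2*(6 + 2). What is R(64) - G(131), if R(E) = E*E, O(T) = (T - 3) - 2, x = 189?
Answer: -41344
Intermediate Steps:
Z = 16 (Z = 2*8 = 16)
O(T) = -5 + T (O(T) = (-3 + T) - 2 = -5 + T)
R(E) = E²
G(d) = (11 + d)*(189 + d) (G(d) = (d + (-5 + 16))*(d + 189) = (d + 11)*(189 + d) = (11 + d)*(189 + d))
R(64) - G(131) = 64² - (2079 + 131² + 200*131) = 4096 - (2079 + 17161 + 26200) = 4096 - 1*45440 = 4096 - 45440 = -41344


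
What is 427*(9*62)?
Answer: 238266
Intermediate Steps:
427*(9*62) = 427*558 = 238266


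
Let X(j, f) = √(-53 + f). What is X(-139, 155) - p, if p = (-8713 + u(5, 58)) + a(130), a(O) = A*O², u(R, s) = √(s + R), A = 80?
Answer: -1343287 + √102 - 3*√7 ≈ -1.3433e+6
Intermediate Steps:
u(R, s) = √(R + s)
a(O) = 80*O²
p = 1343287 + 3*√7 (p = (-8713 + √(5 + 58)) + 80*130² = (-8713 + √63) + 80*16900 = (-8713 + 3*√7) + 1352000 = 1343287 + 3*√7 ≈ 1.3433e+6)
X(-139, 155) - p = √(-53 + 155) - (1343287 + 3*√7) = √102 + (-1343287 - 3*√7) = -1343287 + √102 - 3*√7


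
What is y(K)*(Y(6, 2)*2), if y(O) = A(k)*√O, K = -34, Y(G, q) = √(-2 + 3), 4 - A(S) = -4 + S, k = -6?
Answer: 28*I*√34 ≈ 163.27*I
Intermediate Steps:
A(S) = 8 - S (A(S) = 4 - (-4 + S) = 4 + (4 - S) = 8 - S)
Y(G, q) = 1 (Y(G, q) = √1 = 1)
y(O) = 14*√O (y(O) = (8 - 1*(-6))*√O = (8 + 6)*√O = 14*√O)
y(K)*(Y(6, 2)*2) = (14*√(-34))*(1*2) = (14*(I*√34))*2 = (14*I*√34)*2 = 28*I*√34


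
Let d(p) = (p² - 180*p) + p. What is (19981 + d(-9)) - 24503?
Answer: -2830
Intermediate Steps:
d(p) = p² - 179*p
(19981 + d(-9)) - 24503 = (19981 - 9*(-179 - 9)) - 24503 = (19981 - 9*(-188)) - 24503 = (19981 + 1692) - 24503 = 21673 - 24503 = -2830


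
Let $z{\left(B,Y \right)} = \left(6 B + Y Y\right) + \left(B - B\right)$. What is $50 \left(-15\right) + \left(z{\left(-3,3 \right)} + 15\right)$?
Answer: $-744$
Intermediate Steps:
$z{\left(B,Y \right)} = Y^{2} + 6 B$ ($z{\left(B,Y \right)} = \left(6 B + Y^{2}\right) + 0 = \left(Y^{2} + 6 B\right) + 0 = Y^{2} + 6 B$)
$50 \left(-15\right) + \left(z{\left(-3,3 \right)} + 15\right) = 50 \left(-15\right) + \left(\left(3^{2} + 6 \left(-3\right)\right) + 15\right) = -750 + \left(\left(9 - 18\right) + 15\right) = -750 + \left(-9 + 15\right) = -750 + 6 = -744$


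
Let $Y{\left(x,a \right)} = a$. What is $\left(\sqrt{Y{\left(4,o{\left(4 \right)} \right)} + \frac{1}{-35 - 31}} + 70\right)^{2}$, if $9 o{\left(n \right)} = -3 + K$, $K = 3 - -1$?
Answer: $\frac{\left(4620 + \sqrt{418}\right)^{2}}{4356} \approx 4943.5$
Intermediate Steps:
$K = 4$ ($K = 3 + 1 = 4$)
$o{\left(n \right)} = \frac{1}{9}$ ($o{\left(n \right)} = \frac{-3 + 4}{9} = \frac{1}{9} \cdot 1 = \frac{1}{9}$)
$\left(\sqrt{Y{\left(4,o{\left(4 \right)} \right)} + \frac{1}{-35 - 31}} + 70\right)^{2} = \left(\sqrt{\frac{1}{9} + \frac{1}{-35 - 31}} + 70\right)^{2} = \left(\sqrt{\frac{1}{9} + \frac{1}{-66}} + 70\right)^{2} = \left(\sqrt{\frac{1}{9} - \frac{1}{66}} + 70\right)^{2} = \left(\sqrt{\frac{19}{198}} + 70\right)^{2} = \left(\frac{\sqrt{418}}{66} + 70\right)^{2} = \left(70 + \frac{\sqrt{418}}{66}\right)^{2}$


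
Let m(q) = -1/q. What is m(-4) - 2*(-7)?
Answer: 57/4 ≈ 14.250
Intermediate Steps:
m(-4) - 2*(-7) = -1/(-4) - 2*(-7) = -1*(-¼) + 14 = ¼ + 14 = 57/4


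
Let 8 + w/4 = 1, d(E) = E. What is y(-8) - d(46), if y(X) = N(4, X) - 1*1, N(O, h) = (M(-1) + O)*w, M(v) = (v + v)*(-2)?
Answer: -271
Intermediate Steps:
M(v) = -4*v (M(v) = (2*v)*(-2) = -4*v)
w = -28 (w = -32 + 4*1 = -32 + 4 = -28)
N(O, h) = -112 - 28*O (N(O, h) = (-4*(-1) + O)*(-28) = (4 + O)*(-28) = -112 - 28*O)
y(X) = -225 (y(X) = (-112 - 28*4) - 1*1 = (-112 - 112) - 1 = -224 - 1 = -225)
y(-8) - d(46) = -225 - 1*46 = -225 - 46 = -271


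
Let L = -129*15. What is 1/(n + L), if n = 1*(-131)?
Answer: -1/2066 ≈ -0.00048403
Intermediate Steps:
L = -1935
n = -131
1/(n + L) = 1/(-131 - 1935) = 1/(-2066) = -1/2066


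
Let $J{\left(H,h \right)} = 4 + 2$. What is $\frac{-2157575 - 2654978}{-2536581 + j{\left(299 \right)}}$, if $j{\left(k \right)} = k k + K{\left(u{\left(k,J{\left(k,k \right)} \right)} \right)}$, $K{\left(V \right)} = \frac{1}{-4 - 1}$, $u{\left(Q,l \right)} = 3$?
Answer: $\frac{24062765}{12235901} \approx 1.9666$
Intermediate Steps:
$J{\left(H,h \right)} = 6$
$K{\left(V \right)} = - \frac{1}{5}$ ($K{\left(V \right)} = \frac{1}{-5} = - \frac{1}{5}$)
$j{\left(k \right)} = - \frac{1}{5} + k^{2}$ ($j{\left(k \right)} = k k - \frac{1}{5} = k^{2} - \frac{1}{5} = - \frac{1}{5} + k^{2}$)
$\frac{-2157575 - 2654978}{-2536581 + j{\left(299 \right)}} = \frac{-2157575 - 2654978}{-2536581 - \left(\frac{1}{5} - 299^{2}\right)} = - \frac{4812553}{-2536581 + \left(- \frac{1}{5} + 89401\right)} = - \frac{4812553}{-2536581 + \frac{447004}{5}} = - \frac{4812553}{- \frac{12235901}{5}} = \left(-4812553\right) \left(- \frac{5}{12235901}\right) = \frac{24062765}{12235901}$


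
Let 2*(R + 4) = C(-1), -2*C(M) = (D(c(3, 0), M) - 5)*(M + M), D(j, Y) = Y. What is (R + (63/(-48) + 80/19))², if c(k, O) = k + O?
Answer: 1555009/92416 ≈ 16.826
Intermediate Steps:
c(k, O) = O + k
C(M) = -M*(-5 + M) (C(M) = -(M - 5)*(M + M)/2 = -(-5 + M)*2*M/2 = -M*(-5 + M))
R = -7 (R = -4 + (-(5 - 1*(-1)))/2 = -4 + (-(5 + 1))/2 = -4 + (-1*6)/2 = -4 + (½)*(-6) = -4 - 3 = -7)
(R + (63/(-48) + 80/19))² = (-7 + (63/(-48) + 80/19))² = (-7 + (63*(-1/48) + 80*(1/19)))² = (-7 + (-21/16 + 80/19))² = (-7 + 881/304)² = (-1247/304)² = 1555009/92416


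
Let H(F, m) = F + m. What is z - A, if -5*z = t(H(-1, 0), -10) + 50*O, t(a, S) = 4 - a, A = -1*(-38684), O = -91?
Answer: -37775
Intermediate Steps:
A = 38684
z = 909 (z = -((4 - (-1 + 0)) + 50*(-91))/5 = -((4 - 1*(-1)) - 4550)/5 = -((4 + 1) - 4550)/5 = -(5 - 4550)/5 = -⅕*(-4545) = 909)
z - A = 909 - 1*38684 = 909 - 38684 = -37775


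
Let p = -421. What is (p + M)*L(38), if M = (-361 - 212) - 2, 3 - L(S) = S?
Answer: 34860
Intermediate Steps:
L(S) = 3 - S
M = -575 (M = -573 - 2 = -575)
(p + M)*L(38) = (-421 - 575)*(3 - 1*38) = -996*(3 - 38) = -996*(-35) = 34860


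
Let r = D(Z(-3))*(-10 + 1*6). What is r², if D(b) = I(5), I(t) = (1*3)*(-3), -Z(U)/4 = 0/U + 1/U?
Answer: 1296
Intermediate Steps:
Z(U) = -4/U (Z(U) = -4*(0/U + 1/U) = -4*(0 + 1/U) = -4/U)
I(t) = -9 (I(t) = 3*(-3) = -9)
D(b) = -9
r = 36 (r = -9*(-10 + 1*6) = -9*(-10 + 6) = -9*(-4) = 36)
r² = 36² = 1296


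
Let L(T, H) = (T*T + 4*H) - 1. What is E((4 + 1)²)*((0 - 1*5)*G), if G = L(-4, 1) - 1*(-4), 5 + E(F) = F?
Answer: -2300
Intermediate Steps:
L(T, H) = -1 + T² + 4*H (L(T, H) = (T² + 4*H) - 1 = -1 + T² + 4*H)
E(F) = -5 + F
G = 23 (G = (-1 + (-4)² + 4*1) - 1*(-4) = (-1 + 16 + 4) + 4 = 19 + 4 = 23)
E((4 + 1)²)*((0 - 1*5)*G) = (-5 + (4 + 1)²)*((0 - 1*5)*23) = (-5 + 5²)*((0 - 5)*23) = (-5 + 25)*(-5*23) = 20*(-115) = -2300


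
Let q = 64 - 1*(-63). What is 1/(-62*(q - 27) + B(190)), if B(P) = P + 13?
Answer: -1/5997 ≈ -0.00016675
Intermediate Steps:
q = 127 (q = 64 + 63 = 127)
B(P) = 13 + P
1/(-62*(q - 27) + B(190)) = 1/(-62*(127 - 27) + (13 + 190)) = 1/(-62*100 + 203) = 1/(-6200 + 203) = 1/(-5997) = -1/5997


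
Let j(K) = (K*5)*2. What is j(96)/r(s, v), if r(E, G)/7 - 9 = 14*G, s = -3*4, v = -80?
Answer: -960/7777 ≈ -0.12344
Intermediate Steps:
j(K) = 10*K (j(K) = (5*K)*2 = 10*K)
s = -12
r(E, G) = 63 + 98*G (r(E, G) = 63 + 7*(14*G) = 63 + 98*G)
j(96)/r(s, v) = (10*96)/(63 + 98*(-80)) = 960/(63 - 7840) = 960/(-7777) = 960*(-1/7777) = -960/7777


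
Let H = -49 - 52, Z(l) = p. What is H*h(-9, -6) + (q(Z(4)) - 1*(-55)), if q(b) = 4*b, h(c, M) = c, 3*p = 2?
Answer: 2900/3 ≈ 966.67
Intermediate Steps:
p = ⅔ (p = (⅓)*2 = ⅔ ≈ 0.66667)
Z(l) = ⅔
H = -101
H*h(-9, -6) + (q(Z(4)) - 1*(-55)) = -101*(-9) + (4*(⅔) - 1*(-55)) = 909 + (8/3 + 55) = 909 + 173/3 = 2900/3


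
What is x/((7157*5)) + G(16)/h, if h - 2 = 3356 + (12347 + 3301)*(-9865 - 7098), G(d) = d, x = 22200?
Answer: 589262681264/949854373781 ≈ 0.62037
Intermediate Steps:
h = -265433666 (h = 2 + (3356 + (12347 + 3301)*(-9865 - 7098)) = 2 + (3356 + 15648*(-16963)) = 2 + (3356 - 265437024) = 2 - 265433668 = -265433666)
x/((7157*5)) + G(16)/h = 22200/((7157*5)) + 16/(-265433666) = 22200/35785 + 16*(-1/265433666) = 22200*(1/35785) - 8/132716833 = 4440/7157 - 8/132716833 = 589262681264/949854373781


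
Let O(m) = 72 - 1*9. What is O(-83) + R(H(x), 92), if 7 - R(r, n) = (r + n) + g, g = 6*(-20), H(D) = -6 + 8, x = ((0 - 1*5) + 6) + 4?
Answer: 96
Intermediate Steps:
O(m) = 63 (O(m) = 72 - 9 = 63)
x = 5 (x = ((0 - 5) + 6) + 4 = (-5 + 6) + 4 = 1 + 4 = 5)
H(D) = 2
g = -120
R(r, n) = 127 - n - r (R(r, n) = 7 - ((r + n) - 120) = 7 - ((n + r) - 120) = 7 - (-120 + n + r) = 7 + (120 - n - r) = 127 - n - r)
O(-83) + R(H(x), 92) = 63 + (127 - 1*92 - 1*2) = 63 + (127 - 92 - 2) = 63 + 33 = 96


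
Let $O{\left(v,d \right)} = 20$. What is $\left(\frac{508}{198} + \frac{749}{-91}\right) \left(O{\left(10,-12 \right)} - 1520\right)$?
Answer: $\frac{3645500}{429} \approx 8497.7$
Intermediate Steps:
$\left(\frac{508}{198} + \frac{749}{-91}\right) \left(O{\left(10,-12 \right)} - 1520\right) = \left(\frac{508}{198} + \frac{749}{-91}\right) \left(20 - 1520\right) = \left(508 \cdot \frac{1}{198} + 749 \left(- \frac{1}{91}\right)\right) \left(-1500\right) = \left(\frac{254}{99} - \frac{107}{13}\right) \left(-1500\right) = \left(- \frac{7291}{1287}\right) \left(-1500\right) = \frac{3645500}{429}$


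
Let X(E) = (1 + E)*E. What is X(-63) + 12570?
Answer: 16476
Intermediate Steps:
X(E) = E*(1 + E)
X(-63) + 12570 = -63*(1 - 63) + 12570 = -63*(-62) + 12570 = 3906 + 12570 = 16476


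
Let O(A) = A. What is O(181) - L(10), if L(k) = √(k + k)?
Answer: 181 - 2*√5 ≈ 176.53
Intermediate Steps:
L(k) = √2*√k (L(k) = √(2*k) = √2*√k)
O(181) - L(10) = 181 - √2*√10 = 181 - 2*√5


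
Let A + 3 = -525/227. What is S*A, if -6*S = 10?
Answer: 2010/227 ≈ 8.8546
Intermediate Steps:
S = -5/3 (S = -1/6*10 = -5/3 ≈ -1.6667)
A = -1206/227 (A = -3 - 525/227 = -1206/227 ≈ -5.3128)
S*A = -5/3*(-1206/227) = 2010/227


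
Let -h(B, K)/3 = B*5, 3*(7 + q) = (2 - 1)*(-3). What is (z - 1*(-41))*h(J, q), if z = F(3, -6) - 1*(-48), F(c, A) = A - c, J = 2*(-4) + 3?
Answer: 6000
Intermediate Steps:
q = -8 (q = -7 + ((2 - 1)*(-3))/3 = -7 + (1*(-3))/3 = -7 + (⅓)*(-3) = -7 - 1 = -8)
J = -5 (J = -8 + 3 = -5)
h(B, K) = -15*B (h(B, K) = -3*B*5 = -15*B)
z = 39 (z = (-6 - 1*3) - 1*(-48) = (-6 - 3) + 48 = -9 + 48 = 39)
(z - 1*(-41))*h(J, q) = (39 - 1*(-41))*(-15*(-5)) = (39 + 41)*75 = 80*75 = 6000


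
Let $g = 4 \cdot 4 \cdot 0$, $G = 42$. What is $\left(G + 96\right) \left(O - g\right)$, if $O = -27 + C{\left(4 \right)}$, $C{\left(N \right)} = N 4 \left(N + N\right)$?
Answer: $13938$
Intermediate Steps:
$C{\left(N \right)} = 8 N^{2}$ ($C{\left(N \right)} = 4 N 2 N = 8 N^{2}$)
$g = 0$ ($g = 16 \cdot 0 = 0$)
$O = 101$ ($O = -27 + 8 \cdot 4^{2} = -27 + 8 \cdot 16 = -27 + 128 = 101$)
$\left(G + 96\right) \left(O - g\right) = \left(42 + 96\right) \left(101 - 0\right) = 138 \left(101 + 0\right) = 138 \cdot 101 = 13938$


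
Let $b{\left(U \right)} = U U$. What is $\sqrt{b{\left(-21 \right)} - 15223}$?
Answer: $i \sqrt{14782} \approx 121.58 i$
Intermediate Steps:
$b{\left(U \right)} = U^{2}$
$\sqrt{b{\left(-21 \right)} - 15223} = \sqrt{\left(-21\right)^{2} - 15223} = \sqrt{441 - 15223} = \sqrt{-14782} = i \sqrt{14782}$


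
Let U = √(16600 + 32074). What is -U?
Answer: -√48674 ≈ -220.62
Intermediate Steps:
U = √48674 ≈ 220.62
-U = -√48674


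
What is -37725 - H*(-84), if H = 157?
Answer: -24537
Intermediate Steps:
-37725 - H*(-84) = -37725 - 157*(-84) = -37725 - 1*(-13188) = -37725 + 13188 = -24537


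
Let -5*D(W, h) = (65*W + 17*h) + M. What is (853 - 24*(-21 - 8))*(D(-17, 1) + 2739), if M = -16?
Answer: 22923651/5 ≈ 4.5847e+6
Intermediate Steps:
D(W, h) = 16/5 - 13*W - 17*h/5 (D(W, h) = -((65*W + 17*h) - 16)/5 = -((17*h + 65*W) - 16)/5 = -(-16 + 17*h + 65*W)/5 = 16/5 - 13*W - 17*h/5)
(853 - 24*(-21 - 8))*(D(-17, 1) + 2739) = (853 - 24*(-21 - 8))*((16/5 - 13*(-17) - 17/5*1) + 2739) = (853 - 24*(-29))*((16/5 + 221 - 17/5) + 2739) = (853 + 696)*(1104/5 + 2739) = 1549*(14799/5) = 22923651/5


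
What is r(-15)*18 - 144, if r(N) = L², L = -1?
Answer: -126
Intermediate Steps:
r(N) = 1 (r(N) = (-1)² = 1)
r(-15)*18 - 144 = 1*18 - 144 = 18 - 144 = -126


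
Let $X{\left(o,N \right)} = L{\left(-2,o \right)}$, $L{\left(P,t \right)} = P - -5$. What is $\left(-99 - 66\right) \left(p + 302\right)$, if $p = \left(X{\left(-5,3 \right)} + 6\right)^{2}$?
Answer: $-63195$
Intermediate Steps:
$L{\left(P,t \right)} = 5 + P$ ($L{\left(P,t \right)} = P + 5 = 5 + P$)
$X{\left(o,N \right)} = 3$ ($X{\left(o,N \right)} = 5 - 2 = 3$)
$p = 81$ ($p = \left(3 + 6\right)^{2} = 9^{2} = 81$)
$\left(-99 - 66\right) \left(p + 302\right) = \left(-99 - 66\right) \left(81 + 302\right) = \left(-165\right) 383 = -63195$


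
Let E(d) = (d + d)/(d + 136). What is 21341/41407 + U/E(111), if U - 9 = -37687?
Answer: -192674049980/4596177 ≈ -41921.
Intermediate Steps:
U = -37678 (U = 9 - 37687 = -37678)
E(d) = 2*d/(136 + d) (E(d) = (2*d)/(136 + d) = 2*d/(136 + d))
21341/41407 + U/E(111) = 21341/41407 - 37678/(2*111/(136 + 111)) = 21341*(1/41407) - 37678/(2*111/247) = 21341/41407 - 37678/(2*111*(1/247)) = 21341/41407 - 37678/222/247 = 21341/41407 - 37678*247/222 = 21341/41407 - 4653233/111 = -192674049980/4596177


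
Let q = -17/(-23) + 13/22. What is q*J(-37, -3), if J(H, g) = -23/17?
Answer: -673/374 ≈ -1.7995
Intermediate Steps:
J(H, g) = -23/17 (J(H, g) = -23*1/17 = -23/17)
q = 673/506 (q = -17*(-1/23) + 13*(1/22) = 17/23 + 13/22 = 673/506 ≈ 1.3300)
q*J(-37, -3) = (673/506)*(-23/17) = -673/374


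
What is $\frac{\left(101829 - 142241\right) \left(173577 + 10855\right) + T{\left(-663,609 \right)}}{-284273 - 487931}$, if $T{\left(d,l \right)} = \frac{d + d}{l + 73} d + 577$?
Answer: $\frac{1270781532109}{131660782} \approx 9651.9$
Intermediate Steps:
$T{\left(d,l \right)} = 577 + \frac{2 d^{2}}{73 + l}$ ($T{\left(d,l \right)} = \frac{2 d}{73 + l} d + 577 = \frac{2 d^{2}}{73 + l} + 577 = 577 + \frac{2 d^{2}}{73 + l}$)
$\frac{\left(101829 - 142241\right) \left(173577 + 10855\right) + T{\left(-663,609 \right)}}{-284273 - 487931} = \frac{\left(101829 - 142241\right) \left(173577 + 10855\right) + \frac{42121 + 2 \left(-663\right)^{2} + 577 \cdot 609}{73 + 609}}{-284273 - 487931} = \frac{\left(-40412\right) 184432 + \frac{42121 + 2 \cdot 439569 + 351393}{682}}{-772204} = \left(-7453265984 + \frac{42121 + 879138 + 351393}{682}\right) \left(- \frac{1}{772204}\right) = \left(-7453265984 + \frac{1}{682} \cdot 1272652\right) \left(- \frac{1}{772204}\right) = \left(-7453265984 + \frac{636326}{341}\right) \left(- \frac{1}{772204}\right) = \left(- \frac{2541563064218}{341}\right) \left(- \frac{1}{772204}\right) = \frac{1270781532109}{131660782}$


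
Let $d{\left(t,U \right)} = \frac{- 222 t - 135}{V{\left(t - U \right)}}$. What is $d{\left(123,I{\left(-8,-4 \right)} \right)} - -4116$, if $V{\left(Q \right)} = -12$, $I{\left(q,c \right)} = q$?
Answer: $\frac{25611}{4} \approx 6402.8$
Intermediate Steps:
$d{\left(t,U \right)} = \frac{45}{4} + \frac{37 t}{2}$ ($d{\left(t,U \right)} = \frac{- 222 t - 135}{-12} = \left(-135 - 222 t\right) \left(- \frac{1}{12}\right) = \frac{45}{4} + \frac{37 t}{2}$)
$d{\left(123,I{\left(-8,-4 \right)} \right)} - -4116 = \left(\frac{45}{4} + \frac{37}{2} \cdot 123\right) - -4116 = \left(\frac{45}{4} + \frac{4551}{2}\right) + 4116 = \frac{9147}{4} + 4116 = \frac{25611}{4}$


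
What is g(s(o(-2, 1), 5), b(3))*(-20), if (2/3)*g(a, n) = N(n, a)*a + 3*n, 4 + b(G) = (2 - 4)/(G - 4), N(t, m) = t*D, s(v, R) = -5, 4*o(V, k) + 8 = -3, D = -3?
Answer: 1080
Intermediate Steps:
o(V, k) = -11/4 (o(V, k) = -2 + (1/4)*(-3) = -2 - 3/4 = -11/4)
N(t, m) = -3*t (N(t, m) = t*(-3) = -3*t)
b(G) = -4 - 2/(-4 + G) (b(G) = -4 + (2 - 4)/(G - 4) = -4 - 2/(-4 + G))
g(a, n) = 9*n/2 - 9*a*n/2 (g(a, n) = 3*((-3*n)*a + 3*n)/2 = 3*(-3*a*n + 3*n)/2 = 3*(3*n - 3*a*n)/2 = 9*n/2 - 9*a*n/2)
g(s(o(-2, 1), 5), b(3))*(-20) = (9*(2*(7 - 2*3)/(-4 + 3))*(1 - 1*(-5))/2)*(-20) = (9*(2*(7 - 6)/(-1))*(1 + 5)/2)*(-20) = ((9/2)*(2*(-1)*1)*6)*(-20) = ((9/2)*(-2)*6)*(-20) = -54*(-20) = 1080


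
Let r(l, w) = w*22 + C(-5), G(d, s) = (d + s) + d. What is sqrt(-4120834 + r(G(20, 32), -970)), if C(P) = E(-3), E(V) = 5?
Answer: 3*I*sqrt(460241) ≈ 2035.2*I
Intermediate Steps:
C(P) = 5
G(d, s) = s + 2*d
r(l, w) = 5 + 22*w (r(l, w) = w*22 + 5 = 22*w + 5 = 5 + 22*w)
sqrt(-4120834 + r(G(20, 32), -970)) = sqrt(-4120834 + (5 + 22*(-970))) = sqrt(-4120834 + (5 - 21340)) = sqrt(-4120834 - 21335) = sqrt(-4142169) = 3*I*sqrt(460241)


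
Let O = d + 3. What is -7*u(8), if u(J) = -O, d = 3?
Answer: 42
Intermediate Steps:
O = 6 (O = 3 + 3 = 6)
u(J) = -6 (u(J) = -1*6 = -6)
-7*u(8) = -7*(-6) = 42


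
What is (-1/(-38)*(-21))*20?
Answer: -210/19 ≈ -11.053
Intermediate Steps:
(-1/(-38)*(-21))*20 = (-1*(-1/38)*(-21))*20 = ((1/38)*(-21))*20 = -21/38*20 = -210/19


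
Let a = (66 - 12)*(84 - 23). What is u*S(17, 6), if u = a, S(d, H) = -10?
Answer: -32940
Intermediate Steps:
a = 3294 (a = 54*61 = 3294)
u = 3294
u*S(17, 6) = 3294*(-10) = -32940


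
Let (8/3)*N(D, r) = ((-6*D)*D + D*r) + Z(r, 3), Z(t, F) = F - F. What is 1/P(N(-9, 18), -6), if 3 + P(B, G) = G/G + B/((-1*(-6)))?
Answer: -2/85 ≈ -0.023529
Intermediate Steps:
Z(t, F) = 0
N(D, r) = -9*D²/4 + 3*D*r/8 (N(D, r) = 3*(((-6*D)*D + D*r) + 0)/8 = 3*((-6*D² + D*r) + 0)/8 = 3*(-6*D² + D*r)/8 = -9*D²/4 + 3*D*r/8)
P(B, G) = -2 + B/6 (P(B, G) = -3 + (G/G + B/((-1*(-6)))) = -3 + (1 + B/6) = -2 + B/6)
1/P(N(-9, 18), -6) = 1/(-2 + ((3/8)*(-9)*(18 - 6*(-9)))/6) = 1/(-2 + ((3/8)*(-9)*(18 + 54))/6) = 1/(-2 + ((3/8)*(-9)*72)/6) = 1/(-2 + (⅙)*(-243)) = 1/(-2 - 81/2) = 1/(-85/2) = -2/85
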